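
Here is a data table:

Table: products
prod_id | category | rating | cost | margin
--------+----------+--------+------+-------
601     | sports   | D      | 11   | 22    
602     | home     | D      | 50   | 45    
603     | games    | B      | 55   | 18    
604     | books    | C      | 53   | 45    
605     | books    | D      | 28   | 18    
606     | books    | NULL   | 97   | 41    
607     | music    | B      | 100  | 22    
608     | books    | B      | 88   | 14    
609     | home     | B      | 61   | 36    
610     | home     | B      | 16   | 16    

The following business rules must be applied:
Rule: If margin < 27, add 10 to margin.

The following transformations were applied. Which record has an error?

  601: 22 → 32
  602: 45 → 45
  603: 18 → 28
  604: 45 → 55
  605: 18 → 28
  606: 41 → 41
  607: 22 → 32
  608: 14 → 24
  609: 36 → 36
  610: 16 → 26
Record 604 has an error. The correct transformed value should be 45, not 55.

Step 1: Check each record against the rule
Step 2: Record 604 has margin = 45
Step 3: Since 45 >= 27, the bonus should not have been applied
Step 4: Correct value = 45, but claimed value = 55
Conclusion: Record 604 has the error.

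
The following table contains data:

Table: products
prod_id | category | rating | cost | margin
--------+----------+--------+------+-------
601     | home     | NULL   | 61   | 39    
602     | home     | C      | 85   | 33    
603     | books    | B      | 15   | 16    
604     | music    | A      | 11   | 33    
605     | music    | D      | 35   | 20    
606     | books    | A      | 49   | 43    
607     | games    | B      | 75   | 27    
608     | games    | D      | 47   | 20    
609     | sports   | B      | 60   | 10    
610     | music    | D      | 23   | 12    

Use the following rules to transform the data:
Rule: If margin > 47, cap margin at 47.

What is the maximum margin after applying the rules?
43

Step 1: Original maximum margin = 43
Step 2: Check cap of 47 against maximum
Step 3: No records exceed the cap (max 43 <= cap 47), so no capping applies
Step 4: Maximum after transformation = 43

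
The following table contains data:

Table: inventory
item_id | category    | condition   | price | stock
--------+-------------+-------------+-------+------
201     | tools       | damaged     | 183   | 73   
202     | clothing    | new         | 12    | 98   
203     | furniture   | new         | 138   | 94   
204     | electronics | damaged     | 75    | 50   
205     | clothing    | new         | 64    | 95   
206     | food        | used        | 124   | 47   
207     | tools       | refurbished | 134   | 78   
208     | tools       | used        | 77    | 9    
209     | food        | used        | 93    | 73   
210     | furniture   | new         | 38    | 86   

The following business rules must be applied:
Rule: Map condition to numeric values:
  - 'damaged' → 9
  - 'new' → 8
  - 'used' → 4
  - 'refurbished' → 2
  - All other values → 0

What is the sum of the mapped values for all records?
64

Step 1: Apply mapping to each record
Step 2: Count by status:
  'damaged': 2 records × 9 = 18
  'new': 4 records × 8 = 32
  'used': 3 records × 4 = 12
  'refurbished': 1 records × 2 = 2
Step 3: Sum all mapped values = 64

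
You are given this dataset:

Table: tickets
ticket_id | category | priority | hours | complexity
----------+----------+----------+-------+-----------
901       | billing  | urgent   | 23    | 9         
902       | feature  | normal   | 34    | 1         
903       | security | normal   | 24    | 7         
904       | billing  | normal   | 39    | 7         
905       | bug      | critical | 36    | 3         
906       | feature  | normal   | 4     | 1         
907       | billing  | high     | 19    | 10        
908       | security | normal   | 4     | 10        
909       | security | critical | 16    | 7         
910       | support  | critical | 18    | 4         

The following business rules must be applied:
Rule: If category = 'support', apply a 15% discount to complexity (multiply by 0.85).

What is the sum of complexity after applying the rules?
58.4

Step 1: Records with category = 'support' have total complexity = 4
Step 2: Apply multiplier: 4 × 0.85 = 3.4
Step 3: Other records total: 55
Step 4: Final sum = 3.4 + 55 = 58.4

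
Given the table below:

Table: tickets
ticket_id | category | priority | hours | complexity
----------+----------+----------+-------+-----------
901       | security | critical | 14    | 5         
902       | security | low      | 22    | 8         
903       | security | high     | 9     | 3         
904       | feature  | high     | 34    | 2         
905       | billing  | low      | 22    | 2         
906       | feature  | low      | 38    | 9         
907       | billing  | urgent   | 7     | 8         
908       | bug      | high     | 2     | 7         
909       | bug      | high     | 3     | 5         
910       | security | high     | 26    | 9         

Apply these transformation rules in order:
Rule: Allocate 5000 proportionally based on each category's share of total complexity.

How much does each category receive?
billing: 862.07, bug: 1034.48, feature: 948.28, security: 2155.17

Step 1: Calculate total complexity = 58
Step 2: Calculate each category's proportion:
  billing: 10/58 = 17.24% → 862.07
  bug: 12/58 = 20.69% → 1034.48
  feature: 11/58 = 18.97% → 948.28
  security: 25/58 = 43.10% → 2155.17
Step 3: Verify: sum of allocations ≈ 5000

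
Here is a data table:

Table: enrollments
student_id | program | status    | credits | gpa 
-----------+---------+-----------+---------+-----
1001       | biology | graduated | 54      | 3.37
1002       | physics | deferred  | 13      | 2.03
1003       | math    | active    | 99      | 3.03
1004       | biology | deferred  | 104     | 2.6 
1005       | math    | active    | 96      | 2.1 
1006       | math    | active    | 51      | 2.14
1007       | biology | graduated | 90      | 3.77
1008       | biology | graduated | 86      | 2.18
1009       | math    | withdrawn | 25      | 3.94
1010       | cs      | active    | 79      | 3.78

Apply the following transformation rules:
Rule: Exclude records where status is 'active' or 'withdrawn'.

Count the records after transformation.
5

Step 1: Count records to exclude
  - 4 (active) + 1 (withdrawn) = 5 records
Step 2: Total records: 10
Step 3: Remaining = 10 - 5 = 5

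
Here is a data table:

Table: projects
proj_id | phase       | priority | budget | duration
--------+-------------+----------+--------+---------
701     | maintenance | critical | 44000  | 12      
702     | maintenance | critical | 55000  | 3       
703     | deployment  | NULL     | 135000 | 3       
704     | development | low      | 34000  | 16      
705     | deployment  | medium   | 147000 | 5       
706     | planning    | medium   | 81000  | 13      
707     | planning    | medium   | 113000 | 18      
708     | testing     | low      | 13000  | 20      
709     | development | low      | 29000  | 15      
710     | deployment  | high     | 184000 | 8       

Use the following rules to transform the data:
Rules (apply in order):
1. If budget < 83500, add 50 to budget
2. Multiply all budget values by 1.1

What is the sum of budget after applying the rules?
918830.0

Step 1: Apply Rule 1 - Add 50 to records with budget < 83500
  - 6 records affected: 256000 + (6 × 50) = 256300
  - Unaffected records: 579000
  - Sum after Rule 1: 835300
Step 2: Apply Rule 2 - Multiply all by 1.1
  - 835300 × 1.1 = 918830.0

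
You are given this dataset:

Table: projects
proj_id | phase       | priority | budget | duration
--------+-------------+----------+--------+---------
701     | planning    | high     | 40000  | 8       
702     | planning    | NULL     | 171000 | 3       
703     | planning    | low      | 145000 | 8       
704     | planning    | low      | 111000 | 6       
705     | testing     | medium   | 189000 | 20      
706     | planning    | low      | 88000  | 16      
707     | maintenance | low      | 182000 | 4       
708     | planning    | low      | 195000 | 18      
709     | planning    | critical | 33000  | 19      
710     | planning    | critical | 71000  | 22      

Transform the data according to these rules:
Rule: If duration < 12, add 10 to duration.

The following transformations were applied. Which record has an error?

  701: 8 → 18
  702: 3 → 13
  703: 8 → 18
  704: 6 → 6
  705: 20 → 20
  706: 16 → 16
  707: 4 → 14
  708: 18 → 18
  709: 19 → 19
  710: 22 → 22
Record 704 has an error. The correct transformed value should be 16, not 6.

Step 1: Check each record against the rule
Step 2: Record 704 has duration = 6
Step 3: Since 6 < 12, the bonus should have been applied
Step 4: Correct value = 16, but claimed value = 6
Conclusion: Record 704 has the error.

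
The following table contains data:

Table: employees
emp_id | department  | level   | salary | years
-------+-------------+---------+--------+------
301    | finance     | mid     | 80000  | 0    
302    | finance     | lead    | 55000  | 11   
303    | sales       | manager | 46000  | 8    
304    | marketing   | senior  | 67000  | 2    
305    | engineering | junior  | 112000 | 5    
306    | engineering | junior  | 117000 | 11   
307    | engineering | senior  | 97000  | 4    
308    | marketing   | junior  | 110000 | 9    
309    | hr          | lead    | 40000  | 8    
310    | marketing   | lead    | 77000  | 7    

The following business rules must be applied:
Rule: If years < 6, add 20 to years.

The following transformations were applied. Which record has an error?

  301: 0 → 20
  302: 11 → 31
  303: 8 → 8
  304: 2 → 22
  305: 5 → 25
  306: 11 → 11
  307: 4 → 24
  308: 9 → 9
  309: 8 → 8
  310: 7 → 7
Record 302 has an error. The correct transformed value should be 11, not 31.

Step 1: Check each record against the rule
Step 2: Record 302 has years = 11
Step 3: Since 11 >= 6, the bonus should not have been applied
Step 4: Correct value = 11, but claimed value = 31
Conclusion: Record 302 has the error.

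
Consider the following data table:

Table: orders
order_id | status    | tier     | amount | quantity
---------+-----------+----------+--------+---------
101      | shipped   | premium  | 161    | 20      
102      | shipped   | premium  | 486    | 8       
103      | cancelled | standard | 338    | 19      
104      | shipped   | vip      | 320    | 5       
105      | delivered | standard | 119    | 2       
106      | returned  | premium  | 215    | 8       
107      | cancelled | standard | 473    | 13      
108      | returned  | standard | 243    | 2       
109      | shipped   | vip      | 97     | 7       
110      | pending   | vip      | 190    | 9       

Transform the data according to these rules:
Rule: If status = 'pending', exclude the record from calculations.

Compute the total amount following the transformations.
2452

Step 1: Identify records where status = 'pending'
Step 2: The excluded records sum to 190
Step 3: Original total amount = 2642
Step 4: Remaining total = 2642 - 190 = 2452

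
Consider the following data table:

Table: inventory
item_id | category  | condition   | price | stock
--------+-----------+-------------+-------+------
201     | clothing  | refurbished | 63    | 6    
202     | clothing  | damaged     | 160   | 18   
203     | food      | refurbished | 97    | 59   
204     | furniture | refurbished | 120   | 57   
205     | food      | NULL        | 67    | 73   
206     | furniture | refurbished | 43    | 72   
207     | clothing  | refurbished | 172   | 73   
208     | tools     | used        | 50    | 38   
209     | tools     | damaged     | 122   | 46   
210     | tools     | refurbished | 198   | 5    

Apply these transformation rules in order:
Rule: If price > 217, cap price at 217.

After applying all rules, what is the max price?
198

Step 1: Original maximum price = 198
Step 2: Check cap of 217 against maximum
Step 3: No records exceed the cap (max 198 <= cap 217), so no capping applies
Step 4: Maximum after transformation = 198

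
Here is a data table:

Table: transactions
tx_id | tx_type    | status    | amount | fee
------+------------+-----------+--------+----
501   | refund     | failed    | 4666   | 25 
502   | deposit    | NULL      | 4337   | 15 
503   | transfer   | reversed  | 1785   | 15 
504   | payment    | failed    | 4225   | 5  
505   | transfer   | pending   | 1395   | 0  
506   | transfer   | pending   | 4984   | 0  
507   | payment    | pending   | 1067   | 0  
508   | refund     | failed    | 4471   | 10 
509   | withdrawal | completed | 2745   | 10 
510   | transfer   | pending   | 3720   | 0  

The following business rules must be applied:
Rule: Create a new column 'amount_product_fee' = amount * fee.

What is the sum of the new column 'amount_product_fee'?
301765

Step 1: For each record, compute amount * fee
Example calculations:
  4666 * 25 = 116650
  4337 * 15 = 65055
  1785 * 15 = 26775
  ...
Step 2: Sum all derived values
Step 3: Total = 301765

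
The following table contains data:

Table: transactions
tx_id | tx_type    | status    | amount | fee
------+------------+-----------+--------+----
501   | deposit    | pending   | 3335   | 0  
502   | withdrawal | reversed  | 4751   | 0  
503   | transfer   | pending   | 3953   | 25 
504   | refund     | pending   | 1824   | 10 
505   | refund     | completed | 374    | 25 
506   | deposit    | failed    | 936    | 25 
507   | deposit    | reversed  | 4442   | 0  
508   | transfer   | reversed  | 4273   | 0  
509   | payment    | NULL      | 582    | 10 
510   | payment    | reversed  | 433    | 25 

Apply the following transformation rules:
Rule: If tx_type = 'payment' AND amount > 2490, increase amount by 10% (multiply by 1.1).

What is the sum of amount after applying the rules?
24903

Step 1: Find records where tx_type = 'payment' AND amount > 2490
Step 2: 0 records match, summing to 0
Step 3: After multiplier: 0 × 1.1 = 0.0
Step 4: Unaffected records sum: 24903
Step 5: Final sum = 0.0 + 24903 = 24903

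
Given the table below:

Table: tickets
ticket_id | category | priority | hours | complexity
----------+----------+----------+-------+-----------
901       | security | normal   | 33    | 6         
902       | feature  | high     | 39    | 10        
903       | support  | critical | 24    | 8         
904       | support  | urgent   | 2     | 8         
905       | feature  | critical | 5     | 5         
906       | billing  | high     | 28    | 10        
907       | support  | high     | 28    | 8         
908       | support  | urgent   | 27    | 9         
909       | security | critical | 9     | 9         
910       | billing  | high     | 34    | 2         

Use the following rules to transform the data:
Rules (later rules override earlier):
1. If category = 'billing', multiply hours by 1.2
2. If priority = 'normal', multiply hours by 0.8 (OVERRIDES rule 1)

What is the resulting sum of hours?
234.8

Step 1: Rule 2 takes priority for records with priority = 'normal'
  - 1 records: 33 × 0.8 = 26.4
Step 2: Rule 1 applies to remaining records with category = 'billing'
  - 2 records: 62 × 1.2 = 74.4
Step 3: Other records unchanged: 134
Step 4: Final sum = 26.4 + 74.4 + 134 = 234.8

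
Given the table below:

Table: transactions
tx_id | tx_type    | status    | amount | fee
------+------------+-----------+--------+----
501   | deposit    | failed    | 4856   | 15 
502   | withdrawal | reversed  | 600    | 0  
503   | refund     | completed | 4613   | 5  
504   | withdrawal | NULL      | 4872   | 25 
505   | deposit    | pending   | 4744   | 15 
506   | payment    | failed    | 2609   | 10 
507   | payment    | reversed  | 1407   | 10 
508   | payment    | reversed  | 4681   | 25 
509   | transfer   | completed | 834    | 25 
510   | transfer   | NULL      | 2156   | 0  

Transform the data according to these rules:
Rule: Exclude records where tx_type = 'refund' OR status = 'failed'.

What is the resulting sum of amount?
19294

Step 1: Find records where tx_type = 'refund' OR status = 'failed'
Step 2: 3 records match, summing to 12078
Step 3: Original sum: 31372
Step 4: Remaining sum = 31372 - 12078 = 19294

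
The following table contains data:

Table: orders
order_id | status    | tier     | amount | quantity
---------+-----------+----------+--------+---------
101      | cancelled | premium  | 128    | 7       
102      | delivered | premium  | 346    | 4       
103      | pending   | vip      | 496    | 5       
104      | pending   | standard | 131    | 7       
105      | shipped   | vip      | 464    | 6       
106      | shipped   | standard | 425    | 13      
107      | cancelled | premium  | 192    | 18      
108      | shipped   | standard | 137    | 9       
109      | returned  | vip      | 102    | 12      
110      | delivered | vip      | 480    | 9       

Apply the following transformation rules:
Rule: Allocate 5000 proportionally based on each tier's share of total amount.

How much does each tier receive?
premium: 1147.88, standard: 1194.42, vip: 2657.7

Step 1: Calculate total amount = 2901
Step 2: Calculate each tier's proportion:
  premium: 666/2901 = 22.96% → 1147.88
  standard: 693/2901 = 23.89% → 1194.42
  vip: 1542/2901 = 53.15% → 2657.7
Step 3: Verify: sum of allocations ≈ 5000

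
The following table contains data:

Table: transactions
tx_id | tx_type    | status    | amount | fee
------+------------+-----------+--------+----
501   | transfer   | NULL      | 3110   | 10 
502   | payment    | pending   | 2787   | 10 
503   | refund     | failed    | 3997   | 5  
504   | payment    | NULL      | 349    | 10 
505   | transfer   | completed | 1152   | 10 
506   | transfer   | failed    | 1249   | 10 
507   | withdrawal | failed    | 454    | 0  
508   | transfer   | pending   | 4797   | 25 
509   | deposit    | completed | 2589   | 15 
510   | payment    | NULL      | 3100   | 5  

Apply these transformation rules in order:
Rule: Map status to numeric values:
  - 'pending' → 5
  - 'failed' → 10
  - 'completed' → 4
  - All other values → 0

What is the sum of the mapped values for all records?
48

Step 1: Apply mapping to each record
Step 2: Count by status:
  'pending': 2 records × 5 = 10
  'failed': 3 records × 10 = 30
  'completed': 2 records × 4 = 8
Step 3: Sum all mapped values = 48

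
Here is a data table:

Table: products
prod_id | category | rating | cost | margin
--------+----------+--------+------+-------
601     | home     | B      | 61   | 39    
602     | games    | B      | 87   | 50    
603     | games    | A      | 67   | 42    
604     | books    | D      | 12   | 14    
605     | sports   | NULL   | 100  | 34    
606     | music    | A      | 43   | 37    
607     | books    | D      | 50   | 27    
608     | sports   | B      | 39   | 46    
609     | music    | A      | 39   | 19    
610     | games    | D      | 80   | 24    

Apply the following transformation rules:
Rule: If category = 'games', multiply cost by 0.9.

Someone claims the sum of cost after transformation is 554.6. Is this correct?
Yes, the result is correct.

Step 1: Calculate the correct sum after transformation
Step 2: Apply multiplier 0.9 to records where category = 'games'
Step 3: Correct result = 554.6
Step 4: Claimed result = 554.6
Step 5: 554.6 = 554.6 ✓
Conclusion: The claimed result is correct.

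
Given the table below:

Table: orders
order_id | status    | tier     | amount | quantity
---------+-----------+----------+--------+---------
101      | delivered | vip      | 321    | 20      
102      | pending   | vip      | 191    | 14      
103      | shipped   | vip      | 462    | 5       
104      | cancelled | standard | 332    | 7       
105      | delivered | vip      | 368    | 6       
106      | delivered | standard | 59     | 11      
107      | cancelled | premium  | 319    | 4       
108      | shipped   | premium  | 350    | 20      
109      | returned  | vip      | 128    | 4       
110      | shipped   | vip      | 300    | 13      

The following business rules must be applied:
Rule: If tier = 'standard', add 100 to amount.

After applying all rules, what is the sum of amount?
3030

Step 1: Count records where tier = 'standard': 2
Step 2: Total bonus added: 2 × 100 = 200
Step 3: Original sum of amount: 2830
Step 4: Final sum = 2830 + 200 = 3030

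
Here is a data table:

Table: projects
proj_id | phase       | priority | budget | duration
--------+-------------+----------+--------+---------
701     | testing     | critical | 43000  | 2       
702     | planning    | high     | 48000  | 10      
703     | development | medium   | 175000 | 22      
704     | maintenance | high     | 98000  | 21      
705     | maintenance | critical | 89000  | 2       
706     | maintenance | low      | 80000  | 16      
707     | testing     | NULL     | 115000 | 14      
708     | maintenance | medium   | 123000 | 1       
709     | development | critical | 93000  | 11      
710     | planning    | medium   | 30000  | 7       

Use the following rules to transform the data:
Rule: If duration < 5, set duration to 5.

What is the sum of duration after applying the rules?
116

Step 1: 3 records have duration < 5
Step 2: These records originally summed to 5
Step 3: After setting to minimum: 3 × 5 = 15
Step 4: Unaffected records sum: 101
Step 5: Final sum = 15 + 101 = 116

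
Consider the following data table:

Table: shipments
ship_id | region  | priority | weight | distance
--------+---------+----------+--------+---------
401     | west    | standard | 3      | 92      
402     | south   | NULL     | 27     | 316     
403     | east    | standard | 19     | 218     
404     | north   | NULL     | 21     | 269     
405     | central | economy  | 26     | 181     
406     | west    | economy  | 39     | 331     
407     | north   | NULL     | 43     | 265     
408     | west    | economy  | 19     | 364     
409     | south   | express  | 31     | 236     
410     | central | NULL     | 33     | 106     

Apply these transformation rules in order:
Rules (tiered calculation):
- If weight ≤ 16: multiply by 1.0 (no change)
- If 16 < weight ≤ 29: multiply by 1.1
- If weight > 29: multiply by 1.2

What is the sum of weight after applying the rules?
301.4

Step 1: Tier 1 (weight ≤ 16): 1 records, sum = 3 × 1.0 = 3.0
Step 2: Tier 2 (16 < weight ≤ 29): 5 records, sum = 112 × 1.1 = 123.2
Step 3: Tier 3 (weight > 29): 4 records, sum = 146 × 1.2 = 175.2
Step 4: Final sum = 3.0 + 123.2 + 175.2 = 301.4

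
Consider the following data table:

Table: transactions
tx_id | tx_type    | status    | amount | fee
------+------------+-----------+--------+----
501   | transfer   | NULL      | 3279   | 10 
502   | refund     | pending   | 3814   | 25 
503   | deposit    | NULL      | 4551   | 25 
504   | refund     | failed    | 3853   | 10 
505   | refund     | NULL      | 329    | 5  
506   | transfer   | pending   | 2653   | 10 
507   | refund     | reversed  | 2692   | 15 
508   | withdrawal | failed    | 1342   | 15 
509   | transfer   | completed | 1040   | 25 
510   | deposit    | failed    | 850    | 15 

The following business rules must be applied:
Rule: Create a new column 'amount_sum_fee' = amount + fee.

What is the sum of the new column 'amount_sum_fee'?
24558

Step 1: For each record, compute amount + fee
Example calculations:
  3279 + 10 = 3289
  3814 + 25 = 3839
  4551 + 25 = 4576
  ...
Step 2: Sum all derived values
Step 3: Total = 24558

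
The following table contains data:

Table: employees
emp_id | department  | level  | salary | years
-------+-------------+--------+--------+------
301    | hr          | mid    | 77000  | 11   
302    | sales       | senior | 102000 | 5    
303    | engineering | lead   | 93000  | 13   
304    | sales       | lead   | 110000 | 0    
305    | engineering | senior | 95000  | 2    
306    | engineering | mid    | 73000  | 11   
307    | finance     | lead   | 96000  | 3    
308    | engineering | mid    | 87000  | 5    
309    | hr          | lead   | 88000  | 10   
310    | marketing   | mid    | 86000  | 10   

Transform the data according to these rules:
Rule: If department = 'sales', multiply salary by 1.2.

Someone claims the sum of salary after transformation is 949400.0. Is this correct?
Yes, the result is correct.

Step 1: Calculate the correct sum after transformation
Step 2: Apply multiplier 1.2 to records where department = 'sales'
Step 3: Correct result = 949400.0
Step 4: Claimed result = 949400.0
Step 5: 949400.0 = 949400.0 ✓
Conclusion: The claimed result is correct.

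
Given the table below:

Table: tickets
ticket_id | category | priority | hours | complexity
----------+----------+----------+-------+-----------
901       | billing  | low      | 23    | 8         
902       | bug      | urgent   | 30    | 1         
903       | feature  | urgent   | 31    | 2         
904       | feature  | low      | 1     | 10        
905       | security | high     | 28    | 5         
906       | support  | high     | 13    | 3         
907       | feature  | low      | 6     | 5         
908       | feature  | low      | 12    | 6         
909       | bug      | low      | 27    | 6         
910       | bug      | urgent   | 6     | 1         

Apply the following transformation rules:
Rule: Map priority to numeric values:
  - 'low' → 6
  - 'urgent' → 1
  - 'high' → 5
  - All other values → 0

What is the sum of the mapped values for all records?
43

Step 1: Apply mapping to each record
Step 2: Count by status:
  'low': 5 records × 6 = 30
  'urgent': 3 records × 1 = 3
  'high': 2 records × 5 = 10
Step 3: Sum all mapped values = 43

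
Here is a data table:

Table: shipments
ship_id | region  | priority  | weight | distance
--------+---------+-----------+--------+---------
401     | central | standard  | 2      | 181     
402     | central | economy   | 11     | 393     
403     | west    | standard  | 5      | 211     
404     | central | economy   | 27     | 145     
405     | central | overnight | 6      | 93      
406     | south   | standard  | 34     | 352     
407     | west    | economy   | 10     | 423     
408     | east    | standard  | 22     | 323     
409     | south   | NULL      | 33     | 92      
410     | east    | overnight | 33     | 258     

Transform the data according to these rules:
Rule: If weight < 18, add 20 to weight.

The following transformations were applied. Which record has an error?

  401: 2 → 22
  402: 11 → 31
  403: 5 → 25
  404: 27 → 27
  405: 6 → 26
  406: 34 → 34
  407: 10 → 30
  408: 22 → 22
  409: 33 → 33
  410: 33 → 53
Record 410 has an error. The correct transformed value should be 33, not 53.

Step 1: Check each record against the rule
Step 2: Record 410 has weight = 33
Step 3: Since 33 >= 18, the bonus should not have been applied
Step 4: Correct value = 33, but claimed value = 53
Conclusion: Record 410 has the error.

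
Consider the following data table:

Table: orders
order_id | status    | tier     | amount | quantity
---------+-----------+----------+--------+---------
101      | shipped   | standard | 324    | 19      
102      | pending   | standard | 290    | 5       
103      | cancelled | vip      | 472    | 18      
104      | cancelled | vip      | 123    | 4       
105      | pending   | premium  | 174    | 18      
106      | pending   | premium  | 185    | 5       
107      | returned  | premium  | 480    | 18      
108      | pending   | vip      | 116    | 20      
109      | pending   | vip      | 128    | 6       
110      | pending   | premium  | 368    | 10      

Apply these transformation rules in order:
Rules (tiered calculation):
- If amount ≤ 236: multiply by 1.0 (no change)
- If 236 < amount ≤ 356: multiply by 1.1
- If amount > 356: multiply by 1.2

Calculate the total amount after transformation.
2985.4

Step 1: Tier 1 (amount ≤ 236): 5 records, sum = 726 × 1.0 = 726.0
Step 2: Tier 2 (236 < amount ≤ 356): 2 records, sum = 614 × 1.1 = 675.4
Step 3: Tier 3 (amount > 356): 3 records, sum = 1320 × 1.2 = 1584.0
Step 4: Final sum = 726.0 + 675.4 + 1584.0 = 2985.4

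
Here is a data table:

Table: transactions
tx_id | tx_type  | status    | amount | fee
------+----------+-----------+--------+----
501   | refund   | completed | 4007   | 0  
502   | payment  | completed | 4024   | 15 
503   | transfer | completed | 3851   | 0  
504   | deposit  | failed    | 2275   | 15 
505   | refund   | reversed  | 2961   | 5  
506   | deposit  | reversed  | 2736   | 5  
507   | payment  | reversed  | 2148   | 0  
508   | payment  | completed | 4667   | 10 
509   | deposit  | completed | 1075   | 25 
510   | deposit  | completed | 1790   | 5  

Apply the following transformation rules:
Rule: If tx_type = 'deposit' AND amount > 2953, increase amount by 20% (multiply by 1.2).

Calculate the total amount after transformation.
29534

Step 1: Find records where tx_type = 'deposit' AND amount > 2953
Step 2: 0 records match, summing to 0
Step 3: After multiplier: 0 × 1.2 = 0.0
Step 4: Unaffected records sum: 29534
Step 5: Final sum = 0.0 + 29534 = 29534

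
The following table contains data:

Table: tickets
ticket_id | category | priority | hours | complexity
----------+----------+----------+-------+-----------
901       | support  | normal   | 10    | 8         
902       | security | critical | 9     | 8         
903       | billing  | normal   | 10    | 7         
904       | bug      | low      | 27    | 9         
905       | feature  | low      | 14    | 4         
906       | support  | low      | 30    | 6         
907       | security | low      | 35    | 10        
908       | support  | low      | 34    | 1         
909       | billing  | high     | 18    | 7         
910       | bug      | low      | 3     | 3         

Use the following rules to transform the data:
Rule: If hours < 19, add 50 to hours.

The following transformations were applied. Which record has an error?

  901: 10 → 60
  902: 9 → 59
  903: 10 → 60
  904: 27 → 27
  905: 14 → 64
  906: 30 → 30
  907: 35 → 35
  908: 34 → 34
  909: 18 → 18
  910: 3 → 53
Record 909 has an error. The correct transformed value should be 68, not 18.

Step 1: Check each record against the rule
Step 2: Record 909 has hours = 18
Step 3: Since 18 < 19, the bonus should have been applied
Step 4: Correct value = 68, but claimed value = 18
Conclusion: Record 909 has the error.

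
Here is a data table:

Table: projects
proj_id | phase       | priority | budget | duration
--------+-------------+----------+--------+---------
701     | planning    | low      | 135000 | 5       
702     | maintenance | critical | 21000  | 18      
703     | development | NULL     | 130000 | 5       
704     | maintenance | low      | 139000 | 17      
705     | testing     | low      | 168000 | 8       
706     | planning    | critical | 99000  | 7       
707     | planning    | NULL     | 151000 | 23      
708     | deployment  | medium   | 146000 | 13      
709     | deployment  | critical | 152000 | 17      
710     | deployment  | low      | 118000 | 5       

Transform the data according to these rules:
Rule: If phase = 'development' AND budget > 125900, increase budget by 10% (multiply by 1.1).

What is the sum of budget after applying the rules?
1272000.0

Step 1: Find records where phase = 'development' AND budget > 125900
Step 2: 1 records match, summing to 130000
Step 3: After multiplier: 130000 × 1.1 = 143000.0
Step 4: Unaffected records sum: 1129000
Step 5: Final sum = 143000.0 + 1129000 = 1272000.0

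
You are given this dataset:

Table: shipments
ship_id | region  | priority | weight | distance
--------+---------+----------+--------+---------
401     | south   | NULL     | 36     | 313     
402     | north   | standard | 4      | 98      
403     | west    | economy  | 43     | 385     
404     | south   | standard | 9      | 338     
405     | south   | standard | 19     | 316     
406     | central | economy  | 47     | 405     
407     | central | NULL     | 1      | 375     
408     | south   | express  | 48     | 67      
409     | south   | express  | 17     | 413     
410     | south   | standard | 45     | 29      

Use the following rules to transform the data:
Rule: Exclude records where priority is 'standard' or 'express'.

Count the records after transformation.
4

Step 1: Count records to exclude
  - 4 (standard) + 2 (express) = 6 records
Step 2: Total records: 10
Step 3: Remaining = 10 - 6 = 4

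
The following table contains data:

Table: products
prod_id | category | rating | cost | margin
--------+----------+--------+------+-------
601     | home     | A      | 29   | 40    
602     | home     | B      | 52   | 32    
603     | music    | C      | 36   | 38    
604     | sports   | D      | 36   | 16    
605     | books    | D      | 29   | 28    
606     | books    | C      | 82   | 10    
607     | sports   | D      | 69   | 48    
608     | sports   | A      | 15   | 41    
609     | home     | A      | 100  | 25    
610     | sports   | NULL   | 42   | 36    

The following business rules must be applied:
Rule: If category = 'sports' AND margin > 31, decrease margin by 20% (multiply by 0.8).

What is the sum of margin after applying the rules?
289.0

Step 1: Find records where category = 'sports' AND margin > 31
Step 2: 3 records match, summing to 125
Step 3: After multiplier: 125 × 0.8 = 100.0
Step 4: Unaffected records sum: 189
Step 5: Final sum = 100.0 + 189 = 289.0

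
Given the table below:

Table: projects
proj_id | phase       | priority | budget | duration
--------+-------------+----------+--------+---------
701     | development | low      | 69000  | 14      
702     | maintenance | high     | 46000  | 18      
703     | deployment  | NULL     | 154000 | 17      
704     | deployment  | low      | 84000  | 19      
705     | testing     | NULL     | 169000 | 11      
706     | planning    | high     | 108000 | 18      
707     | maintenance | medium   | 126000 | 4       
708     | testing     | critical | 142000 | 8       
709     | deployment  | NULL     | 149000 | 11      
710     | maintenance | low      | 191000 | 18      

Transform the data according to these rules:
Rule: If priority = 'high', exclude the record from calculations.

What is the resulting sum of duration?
102

Step 1: Identify records where priority = 'high'
Step 2: The excluded records sum to 36
Step 3: Original total duration = 138
Step 4: Remaining total = 138 - 36 = 102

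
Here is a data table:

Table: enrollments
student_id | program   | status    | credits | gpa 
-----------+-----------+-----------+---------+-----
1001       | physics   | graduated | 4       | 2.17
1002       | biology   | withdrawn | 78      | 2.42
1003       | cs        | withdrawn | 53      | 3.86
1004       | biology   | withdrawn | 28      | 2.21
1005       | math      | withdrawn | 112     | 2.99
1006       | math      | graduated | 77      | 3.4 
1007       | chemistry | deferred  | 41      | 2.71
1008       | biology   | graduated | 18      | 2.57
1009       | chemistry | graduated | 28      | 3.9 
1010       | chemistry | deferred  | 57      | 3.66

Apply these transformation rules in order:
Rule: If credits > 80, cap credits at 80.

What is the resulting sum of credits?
464

Step 1: 1 records have credits > 80
Step 2: These records originally summed to 112
Step 3: After capping: 1 × 80 = 80
Step 4: Unaffected records sum: 384
Step 5: Final sum = 80 + 384 = 464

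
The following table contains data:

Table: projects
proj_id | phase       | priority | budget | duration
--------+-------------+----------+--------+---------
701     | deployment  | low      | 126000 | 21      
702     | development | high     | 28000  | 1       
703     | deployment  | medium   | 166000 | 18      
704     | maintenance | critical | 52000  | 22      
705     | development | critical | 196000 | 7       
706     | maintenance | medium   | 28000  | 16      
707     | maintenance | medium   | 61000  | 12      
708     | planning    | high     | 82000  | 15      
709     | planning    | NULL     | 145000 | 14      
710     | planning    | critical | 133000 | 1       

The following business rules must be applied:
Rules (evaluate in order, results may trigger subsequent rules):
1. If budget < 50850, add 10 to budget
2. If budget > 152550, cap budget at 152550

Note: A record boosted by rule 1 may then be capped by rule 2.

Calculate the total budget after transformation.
960120

Step 1: Apply rule 1 to records with budget < 50850
  - 2 records get bonus of 10
  - Of these, 0 records then exceed 152550 and get capped
Step 2: Apply rule 2 to records with budget > 152550
  - 2 records (original) are capped
Step 3: Calculate final sum = 960120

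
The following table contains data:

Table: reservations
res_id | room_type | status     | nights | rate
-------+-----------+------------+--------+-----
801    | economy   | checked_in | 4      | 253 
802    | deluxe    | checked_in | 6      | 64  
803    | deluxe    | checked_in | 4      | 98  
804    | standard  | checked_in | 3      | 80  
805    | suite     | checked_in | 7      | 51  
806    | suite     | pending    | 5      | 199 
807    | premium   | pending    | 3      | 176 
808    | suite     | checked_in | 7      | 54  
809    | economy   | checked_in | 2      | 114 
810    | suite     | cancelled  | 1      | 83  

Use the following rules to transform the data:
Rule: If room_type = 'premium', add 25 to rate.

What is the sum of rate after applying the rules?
1197

Step 1: Count records where room_type = 'premium': 1
Step 2: Total bonus added: 1 × 25 = 25
Step 3: Original sum of rate: 1172
Step 4: Final sum = 1172 + 25 = 1197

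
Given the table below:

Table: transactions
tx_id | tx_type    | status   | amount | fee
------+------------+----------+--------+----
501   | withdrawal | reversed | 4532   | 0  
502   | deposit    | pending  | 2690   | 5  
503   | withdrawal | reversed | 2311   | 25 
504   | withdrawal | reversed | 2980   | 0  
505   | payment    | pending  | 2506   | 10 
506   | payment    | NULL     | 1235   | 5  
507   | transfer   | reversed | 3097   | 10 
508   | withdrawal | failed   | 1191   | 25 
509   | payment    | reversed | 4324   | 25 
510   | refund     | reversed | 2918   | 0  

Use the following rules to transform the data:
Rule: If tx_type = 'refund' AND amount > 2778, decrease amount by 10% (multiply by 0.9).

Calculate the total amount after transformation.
27492.2

Step 1: Find records where tx_type = 'refund' AND amount > 2778
Step 2: 1 records match, summing to 2918
Step 3: After multiplier: 2918 × 0.9 = 2626.2
Step 4: Unaffected records sum: 24866
Step 5: Final sum = 2626.2 + 24866 = 27492.2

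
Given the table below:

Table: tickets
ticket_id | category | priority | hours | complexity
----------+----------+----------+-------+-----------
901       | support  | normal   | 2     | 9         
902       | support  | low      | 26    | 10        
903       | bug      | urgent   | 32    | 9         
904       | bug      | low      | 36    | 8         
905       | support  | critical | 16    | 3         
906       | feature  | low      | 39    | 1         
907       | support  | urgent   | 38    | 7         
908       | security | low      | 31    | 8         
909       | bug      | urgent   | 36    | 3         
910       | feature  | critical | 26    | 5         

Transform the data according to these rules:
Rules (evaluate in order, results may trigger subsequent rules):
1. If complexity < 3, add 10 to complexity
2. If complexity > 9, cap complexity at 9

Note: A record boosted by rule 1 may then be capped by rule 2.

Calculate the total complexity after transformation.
70

Step 1: Apply rule 1 to records with complexity < 3
  - 1 records get bonus of 10
  - Of these, 1 records then exceed 9 and get capped
Step 2: Apply rule 2 to records with complexity > 9
  - 1 records (original) are capped
Step 3: Calculate final sum = 70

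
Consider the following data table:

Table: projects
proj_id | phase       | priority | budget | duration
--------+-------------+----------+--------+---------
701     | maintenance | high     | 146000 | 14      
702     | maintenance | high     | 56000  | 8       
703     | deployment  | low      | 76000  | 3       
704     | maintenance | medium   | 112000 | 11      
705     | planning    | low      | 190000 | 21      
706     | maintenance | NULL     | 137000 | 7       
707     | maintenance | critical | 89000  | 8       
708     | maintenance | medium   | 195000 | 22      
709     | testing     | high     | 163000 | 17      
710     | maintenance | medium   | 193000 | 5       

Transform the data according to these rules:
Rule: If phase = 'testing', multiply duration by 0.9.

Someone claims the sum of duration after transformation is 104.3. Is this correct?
No, the correct result is 114.3.

Step 1: Calculate the correct sum after transformation
Step 2: Apply multiplier 0.9 to records where phase = 'testing'
Step 3: Correct result = 114.3
Step 4: Claimed result = 104.3
Step 5: 114.3 ≠ 104.3
Conclusion: The claimed result is incorrect. The correct answer is 114.3.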